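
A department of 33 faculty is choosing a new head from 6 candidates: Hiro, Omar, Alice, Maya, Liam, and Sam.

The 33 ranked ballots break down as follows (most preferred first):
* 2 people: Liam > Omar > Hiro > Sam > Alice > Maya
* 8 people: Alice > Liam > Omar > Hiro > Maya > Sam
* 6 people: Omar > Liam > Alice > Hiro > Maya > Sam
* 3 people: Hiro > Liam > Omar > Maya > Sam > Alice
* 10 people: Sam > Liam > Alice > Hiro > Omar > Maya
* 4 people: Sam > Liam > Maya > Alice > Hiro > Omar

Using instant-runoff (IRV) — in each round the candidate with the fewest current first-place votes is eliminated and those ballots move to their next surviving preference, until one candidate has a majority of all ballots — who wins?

Omar

Round 1: Hiro 3, Omar 6, Alice 8, Maya 0, Liam 2, Sam 14. Maya eliminated.
Round 2: Hiro 3, Omar 6, Alice 8, Liam 2, Sam 14. Liam eliminated.
Round 3: Hiro 3, Omar 8, Alice 8, Sam 14. Hiro eliminated.
Round 4: Omar 11, Alice 8, Sam 14. Alice eliminated.
Round 5: Omar 19, Sam 14. Omar has a majority (≥17).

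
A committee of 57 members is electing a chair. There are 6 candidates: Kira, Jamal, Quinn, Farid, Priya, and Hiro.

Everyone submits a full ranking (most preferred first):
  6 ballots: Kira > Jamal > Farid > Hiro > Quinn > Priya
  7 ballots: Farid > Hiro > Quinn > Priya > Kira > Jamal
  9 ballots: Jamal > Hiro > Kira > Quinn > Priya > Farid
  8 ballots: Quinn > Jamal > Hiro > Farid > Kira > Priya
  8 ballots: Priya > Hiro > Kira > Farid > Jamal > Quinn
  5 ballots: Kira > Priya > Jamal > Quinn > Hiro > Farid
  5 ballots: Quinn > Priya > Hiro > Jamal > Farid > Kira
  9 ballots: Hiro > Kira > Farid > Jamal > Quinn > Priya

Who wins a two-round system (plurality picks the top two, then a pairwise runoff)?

Round 1 first-place votes: Kira 11, Jamal 9, Quinn 13, Farid 7, Priya 8, Hiro 9. Quinn and Kira advance.
Runoff: Quinn is ranked above Kira on 20 ballots, Kira above Quinn on 37.

Kira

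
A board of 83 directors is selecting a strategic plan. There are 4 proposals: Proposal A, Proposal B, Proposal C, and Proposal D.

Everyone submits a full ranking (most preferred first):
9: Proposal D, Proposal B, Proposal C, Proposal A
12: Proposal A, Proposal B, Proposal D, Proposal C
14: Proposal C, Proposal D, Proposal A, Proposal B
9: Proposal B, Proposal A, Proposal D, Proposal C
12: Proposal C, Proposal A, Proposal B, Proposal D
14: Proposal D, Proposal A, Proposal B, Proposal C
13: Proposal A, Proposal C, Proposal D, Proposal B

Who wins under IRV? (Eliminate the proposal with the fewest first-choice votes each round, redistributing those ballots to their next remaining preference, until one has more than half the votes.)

Proposal A

Round 1: Proposal A 25, Proposal B 9, Proposal C 26, Proposal D 23. Proposal B eliminated.
Round 2: Proposal A 34, Proposal C 26, Proposal D 23. Proposal D eliminated.
Round 3: Proposal A 48, Proposal C 35. Proposal A has a majority (≥42).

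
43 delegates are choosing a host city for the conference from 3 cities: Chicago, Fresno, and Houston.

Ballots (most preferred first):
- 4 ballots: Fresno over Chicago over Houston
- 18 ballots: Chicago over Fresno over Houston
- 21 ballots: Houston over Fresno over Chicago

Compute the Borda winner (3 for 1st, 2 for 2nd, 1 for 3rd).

Chicago: 4×2 + 18×3 + 21×1 = 83
Fresno: 4×3 + 18×2 + 21×2 = 90
Houston: 4×1 + 18×1 + 21×3 = 85

Fresno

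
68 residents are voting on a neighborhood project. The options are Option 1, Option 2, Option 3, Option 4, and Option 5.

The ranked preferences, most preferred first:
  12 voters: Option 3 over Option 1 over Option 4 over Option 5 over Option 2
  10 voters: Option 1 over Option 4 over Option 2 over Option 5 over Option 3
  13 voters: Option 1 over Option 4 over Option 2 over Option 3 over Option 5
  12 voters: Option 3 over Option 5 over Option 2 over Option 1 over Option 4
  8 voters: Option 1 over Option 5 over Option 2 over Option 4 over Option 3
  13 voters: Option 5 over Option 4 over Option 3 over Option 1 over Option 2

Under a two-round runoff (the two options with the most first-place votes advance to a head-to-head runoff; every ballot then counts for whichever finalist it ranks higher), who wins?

Round 1 first-place votes: Option 1 31, Option 2 0, Option 3 24, Option 4 0, Option 5 13. Option 1 and Option 3 advance.
Runoff: Option 1 is ranked above Option 3 on 31 ballots, Option 3 above Option 1 on 37.

Option 3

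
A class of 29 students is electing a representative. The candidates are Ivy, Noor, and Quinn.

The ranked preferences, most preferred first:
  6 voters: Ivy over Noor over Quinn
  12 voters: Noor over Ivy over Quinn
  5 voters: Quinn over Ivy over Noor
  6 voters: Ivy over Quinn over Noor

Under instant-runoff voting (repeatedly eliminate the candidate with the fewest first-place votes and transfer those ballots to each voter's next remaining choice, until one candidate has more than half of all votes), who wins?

Round 1: Ivy 12, Noor 12, Quinn 5. Quinn eliminated.
Round 2: Ivy 17, Noor 12. Ivy has a majority (≥15).

Ivy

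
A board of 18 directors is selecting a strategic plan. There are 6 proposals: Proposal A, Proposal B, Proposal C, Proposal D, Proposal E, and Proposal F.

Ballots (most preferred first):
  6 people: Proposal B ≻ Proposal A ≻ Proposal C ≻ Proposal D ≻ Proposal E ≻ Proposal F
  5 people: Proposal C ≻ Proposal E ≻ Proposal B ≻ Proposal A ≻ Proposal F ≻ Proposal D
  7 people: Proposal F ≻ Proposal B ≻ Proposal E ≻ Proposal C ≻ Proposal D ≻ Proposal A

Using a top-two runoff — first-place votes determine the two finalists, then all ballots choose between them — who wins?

Round 1 first-place votes: Proposal A 0, Proposal B 6, Proposal C 5, Proposal D 0, Proposal E 0, Proposal F 7. Proposal F and Proposal B advance.
Runoff: Proposal F is ranked above Proposal B on 7 ballots, Proposal B above Proposal F on 11.

Proposal B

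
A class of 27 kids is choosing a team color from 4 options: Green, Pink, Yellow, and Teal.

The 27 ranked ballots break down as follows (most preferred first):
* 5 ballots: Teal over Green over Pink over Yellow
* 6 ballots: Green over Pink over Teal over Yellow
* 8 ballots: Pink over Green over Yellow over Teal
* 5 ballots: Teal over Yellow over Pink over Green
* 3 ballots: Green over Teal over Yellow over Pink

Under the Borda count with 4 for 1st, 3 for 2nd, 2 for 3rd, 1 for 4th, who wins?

Green: 5×3 + 6×4 + 8×3 + 5×1 + 3×4 = 80
Pink: 5×2 + 6×3 + 8×4 + 5×2 + 3×1 = 73
Yellow: 5×1 + 6×1 + 8×2 + 5×3 + 3×2 = 48
Teal: 5×4 + 6×2 + 8×1 + 5×4 + 3×3 = 69

Green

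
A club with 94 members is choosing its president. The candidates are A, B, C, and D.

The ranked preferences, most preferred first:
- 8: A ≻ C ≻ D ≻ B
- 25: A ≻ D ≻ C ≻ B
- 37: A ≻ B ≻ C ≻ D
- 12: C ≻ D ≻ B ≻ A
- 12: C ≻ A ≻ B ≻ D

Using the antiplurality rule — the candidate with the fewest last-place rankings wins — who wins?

C

Last-place votes: A 12, B 33, C 0, D 49.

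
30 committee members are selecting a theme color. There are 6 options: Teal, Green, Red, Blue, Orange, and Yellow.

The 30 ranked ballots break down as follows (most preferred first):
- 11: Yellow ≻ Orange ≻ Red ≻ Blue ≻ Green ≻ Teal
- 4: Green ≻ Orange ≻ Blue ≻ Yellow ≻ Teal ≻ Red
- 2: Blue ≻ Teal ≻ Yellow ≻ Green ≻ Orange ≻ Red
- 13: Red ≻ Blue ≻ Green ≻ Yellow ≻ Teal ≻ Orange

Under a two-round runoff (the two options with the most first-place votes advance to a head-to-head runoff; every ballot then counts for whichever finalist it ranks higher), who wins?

Yellow

Round 1 first-place votes: Teal 0, Green 4, Red 13, Blue 2, Orange 0, Yellow 11. Red and Yellow advance.
Runoff: Red is ranked above Yellow on 13 ballots, Yellow above Red on 17.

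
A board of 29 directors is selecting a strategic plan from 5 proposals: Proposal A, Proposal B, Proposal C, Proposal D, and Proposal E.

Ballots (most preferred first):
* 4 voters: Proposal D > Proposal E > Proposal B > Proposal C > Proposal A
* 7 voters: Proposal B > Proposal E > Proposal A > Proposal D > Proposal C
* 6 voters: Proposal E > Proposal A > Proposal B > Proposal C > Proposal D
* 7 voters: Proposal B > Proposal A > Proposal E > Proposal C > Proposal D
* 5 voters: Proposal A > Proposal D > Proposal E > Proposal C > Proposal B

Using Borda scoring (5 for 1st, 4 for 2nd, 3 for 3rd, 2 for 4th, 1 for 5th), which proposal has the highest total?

Proposal E

Proposal A: 4×1 + 7×3 + 6×4 + 7×4 + 5×5 = 102
Proposal B: 4×3 + 7×5 + 6×3 + 7×5 + 5×1 = 105
Proposal C: 4×2 + 7×1 + 6×2 + 7×2 + 5×2 = 51
Proposal D: 4×5 + 7×2 + 6×1 + 7×1 + 5×4 = 67
Proposal E: 4×4 + 7×4 + 6×5 + 7×3 + 5×3 = 110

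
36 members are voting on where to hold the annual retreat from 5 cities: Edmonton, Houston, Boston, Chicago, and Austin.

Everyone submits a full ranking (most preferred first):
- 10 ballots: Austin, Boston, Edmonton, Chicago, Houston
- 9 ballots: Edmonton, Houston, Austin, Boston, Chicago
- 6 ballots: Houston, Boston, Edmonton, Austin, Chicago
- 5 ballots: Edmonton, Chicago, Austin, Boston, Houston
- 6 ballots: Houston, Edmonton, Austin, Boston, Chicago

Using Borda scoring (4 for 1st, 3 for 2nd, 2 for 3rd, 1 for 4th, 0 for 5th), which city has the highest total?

Edmonton

Edmonton: 10×2 + 9×4 + 6×2 + 5×4 + 6×3 = 106
Houston: 10×0 + 9×3 + 6×4 + 5×0 + 6×4 = 75
Boston: 10×3 + 9×1 + 6×3 + 5×1 + 6×1 = 68
Chicago: 10×1 + 9×0 + 6×0 + 5×3 + 6×0 = 25
Austin: 10×4 + 9×2 + 6×1 + 5×2 + 6×2 = 86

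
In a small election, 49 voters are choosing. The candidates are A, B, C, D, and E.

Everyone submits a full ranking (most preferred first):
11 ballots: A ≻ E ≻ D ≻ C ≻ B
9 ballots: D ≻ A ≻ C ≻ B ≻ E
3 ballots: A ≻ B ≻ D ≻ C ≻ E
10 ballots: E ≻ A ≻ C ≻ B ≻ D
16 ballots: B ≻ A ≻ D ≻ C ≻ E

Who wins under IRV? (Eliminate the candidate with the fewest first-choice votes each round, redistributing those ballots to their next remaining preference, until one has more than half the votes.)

Round 1: A 14, B 16, C 0, D 9, E 10. C eliminated.
Round 2: A 14, B 16, D 9, E 10. D eliminated.
Round 3: A 23, B 16, E 10. E eliminated.
Round 4: A 33, B 16. A has a majority (≥25).

A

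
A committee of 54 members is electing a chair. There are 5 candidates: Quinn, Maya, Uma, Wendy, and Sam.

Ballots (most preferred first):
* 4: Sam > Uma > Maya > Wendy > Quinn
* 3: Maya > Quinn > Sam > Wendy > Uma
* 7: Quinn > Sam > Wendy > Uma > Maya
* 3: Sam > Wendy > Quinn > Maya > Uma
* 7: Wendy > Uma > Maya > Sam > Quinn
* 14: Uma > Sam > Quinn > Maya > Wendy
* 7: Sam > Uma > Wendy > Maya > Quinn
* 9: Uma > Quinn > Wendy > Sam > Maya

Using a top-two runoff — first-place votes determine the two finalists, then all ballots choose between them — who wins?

Uma

Round 1 first-place votes: Quinn 7, Maya 3, Uma 23, Wendy 7, Sam 14. Uma and Sam advance.
Runoff: Uma is ranked above Sam on 30 ballots, Sam above Uma on 24.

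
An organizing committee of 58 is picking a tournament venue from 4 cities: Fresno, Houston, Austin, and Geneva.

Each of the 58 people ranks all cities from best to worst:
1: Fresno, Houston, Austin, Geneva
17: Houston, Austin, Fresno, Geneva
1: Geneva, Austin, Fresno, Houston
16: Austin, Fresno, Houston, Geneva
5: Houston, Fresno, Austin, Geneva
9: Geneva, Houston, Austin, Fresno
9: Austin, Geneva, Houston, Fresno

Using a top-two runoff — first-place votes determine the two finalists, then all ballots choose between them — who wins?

Round 1 first-place votes: Fresno 1, Houston 22, Austin 25, Geneva 10. Austin and Houston advance.
Runoff: Austin is ranked above Houston on 26 ballots, Houston above Austin on 32.

Houston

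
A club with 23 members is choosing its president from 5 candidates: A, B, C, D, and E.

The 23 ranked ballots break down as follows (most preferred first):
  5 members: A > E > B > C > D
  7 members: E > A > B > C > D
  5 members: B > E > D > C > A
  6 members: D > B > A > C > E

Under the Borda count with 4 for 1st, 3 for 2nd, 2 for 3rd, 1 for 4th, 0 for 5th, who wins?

A: 5×4 + 7×3 + 5×0 + 6×2 = 53
B: 5×2 + 7×2 + 5×4 + 6×3 = 62
C: 5×1 + 7×1 + 5×1 + 6×1 = 23
D: 5×0 + 7×0 + 5×2 + 6×4 = 34
E: 5×3 + 7×4 + 5×3 + 6×0 = 58

B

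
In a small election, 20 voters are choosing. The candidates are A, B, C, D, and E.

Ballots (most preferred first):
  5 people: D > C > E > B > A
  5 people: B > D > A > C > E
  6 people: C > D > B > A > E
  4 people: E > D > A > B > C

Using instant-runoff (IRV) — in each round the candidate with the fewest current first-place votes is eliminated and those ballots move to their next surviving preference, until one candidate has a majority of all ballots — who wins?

D

Round 1: A 0, B 5, C 6, D 5, E 4. A eliminated.
Round 2: B 5, C 6, D 5, E 4. E eliminated.
Round 3: B 5, C 6, D 9. B eliminated.
Round 4: C 6, D 14. D has a majority (≥11).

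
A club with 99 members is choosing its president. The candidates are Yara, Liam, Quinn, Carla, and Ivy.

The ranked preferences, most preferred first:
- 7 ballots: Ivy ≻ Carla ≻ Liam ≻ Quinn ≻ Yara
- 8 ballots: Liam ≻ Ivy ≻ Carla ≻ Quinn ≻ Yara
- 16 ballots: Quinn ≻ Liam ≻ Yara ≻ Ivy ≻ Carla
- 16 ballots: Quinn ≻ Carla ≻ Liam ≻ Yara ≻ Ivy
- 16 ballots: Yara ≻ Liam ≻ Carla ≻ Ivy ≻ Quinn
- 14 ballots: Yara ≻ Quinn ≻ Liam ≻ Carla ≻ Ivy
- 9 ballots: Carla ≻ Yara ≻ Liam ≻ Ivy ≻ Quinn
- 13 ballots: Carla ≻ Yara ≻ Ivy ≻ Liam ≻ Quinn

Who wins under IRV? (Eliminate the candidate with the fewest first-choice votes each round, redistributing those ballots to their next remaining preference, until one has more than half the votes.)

Carla

Round 1: Yara 30, Liam 8, Quinn 32, Carla 22, Ivy 7. Ivy eliminated.
Round 2: Yara 30, Liam 8, Quinn 32, Carla 29. Liam eliminated.
Round 3: Yara 30, Quinn 32, Carla 37. Yara eliminated.
Round 4: Quinn 46, Carla 53. Carla has a majority (≥50).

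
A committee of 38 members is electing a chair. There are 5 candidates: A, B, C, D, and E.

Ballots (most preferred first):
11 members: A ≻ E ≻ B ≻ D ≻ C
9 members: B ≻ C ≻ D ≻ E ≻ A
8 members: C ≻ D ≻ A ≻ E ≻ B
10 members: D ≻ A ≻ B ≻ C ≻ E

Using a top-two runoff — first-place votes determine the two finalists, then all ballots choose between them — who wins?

Round 1 first-place votes: A 11, B 9, C 8, D 10, E 0. A and D advance.
Runoff: A is ranked above D on 11 ballots, D above A on 27.

D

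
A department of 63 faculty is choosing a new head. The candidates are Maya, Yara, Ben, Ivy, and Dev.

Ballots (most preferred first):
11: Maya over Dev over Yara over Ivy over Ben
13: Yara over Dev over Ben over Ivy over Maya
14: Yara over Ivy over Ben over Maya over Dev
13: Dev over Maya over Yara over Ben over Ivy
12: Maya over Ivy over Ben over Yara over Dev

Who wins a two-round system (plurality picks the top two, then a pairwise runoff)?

Round 1 first-place votes: Maya 23, Yara 27, Ben 0, Ivy 0, Dev 13. Yara and Maya advance.
Runoff: Yara is ranked above Maya on 27 ballots, Maya above Yara on 36.

Maya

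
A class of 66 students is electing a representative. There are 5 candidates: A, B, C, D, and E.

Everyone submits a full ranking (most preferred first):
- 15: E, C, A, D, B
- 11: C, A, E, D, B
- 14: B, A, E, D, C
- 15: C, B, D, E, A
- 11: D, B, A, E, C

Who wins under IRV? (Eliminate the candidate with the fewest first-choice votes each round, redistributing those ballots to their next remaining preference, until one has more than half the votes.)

C

Round 1: A 0, B 14, C 26, D 11, E 15. A eliminated.
Round 2: B 14, C 26, D 11, E 15. D eliminated.
Round 3: B 25, C 26, E 15. E eliminated.
Round 4: B 25, C 41. C has a majority (≥34).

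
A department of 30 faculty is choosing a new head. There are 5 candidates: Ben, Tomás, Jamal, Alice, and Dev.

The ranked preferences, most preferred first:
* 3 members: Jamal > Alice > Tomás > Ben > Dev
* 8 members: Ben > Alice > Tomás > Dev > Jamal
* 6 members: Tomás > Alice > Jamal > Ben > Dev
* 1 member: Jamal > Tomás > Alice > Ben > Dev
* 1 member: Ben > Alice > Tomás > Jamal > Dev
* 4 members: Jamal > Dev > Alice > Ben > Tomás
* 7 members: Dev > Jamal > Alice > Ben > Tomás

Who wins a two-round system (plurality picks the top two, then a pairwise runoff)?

Jamal

Round 1 first-place votes: Ben 9, Tomás 6, Jamal 8, Alice 0, Dev 7. Ben and Jamal advance.
Runoff: Ben is ranked above Jamal on 9 ballots, Jamal above Ben on 21.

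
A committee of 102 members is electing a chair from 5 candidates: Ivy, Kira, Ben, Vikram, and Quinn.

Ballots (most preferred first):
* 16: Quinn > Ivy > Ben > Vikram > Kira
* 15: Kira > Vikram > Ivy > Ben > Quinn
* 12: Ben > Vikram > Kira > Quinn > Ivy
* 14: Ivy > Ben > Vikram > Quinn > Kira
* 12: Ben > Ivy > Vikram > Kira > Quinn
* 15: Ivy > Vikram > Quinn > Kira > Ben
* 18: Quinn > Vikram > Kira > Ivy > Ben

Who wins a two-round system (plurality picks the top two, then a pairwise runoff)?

Round 1 first-place votes: Ivy 29, Kira 15, Ben 24, Vikram 0, Quinn 34. Quinn and Ivy advance.
Runoff: Quinn is ranked above Ivy on 46 ballots, Ivy above Quinn on 56.

Ivy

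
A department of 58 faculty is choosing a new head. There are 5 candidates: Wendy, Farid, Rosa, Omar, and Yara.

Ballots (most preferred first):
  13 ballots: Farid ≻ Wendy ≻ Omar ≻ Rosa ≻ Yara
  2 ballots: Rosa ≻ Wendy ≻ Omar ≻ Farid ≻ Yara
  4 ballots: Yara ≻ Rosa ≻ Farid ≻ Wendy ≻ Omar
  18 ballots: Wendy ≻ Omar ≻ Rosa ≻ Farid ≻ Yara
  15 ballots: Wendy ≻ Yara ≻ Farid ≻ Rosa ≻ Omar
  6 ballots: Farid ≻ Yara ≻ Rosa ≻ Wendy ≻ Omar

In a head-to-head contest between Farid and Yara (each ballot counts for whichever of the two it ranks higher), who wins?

Farid is ranked above Yara on 39 ballots; Yara above Farid on 19.

Farid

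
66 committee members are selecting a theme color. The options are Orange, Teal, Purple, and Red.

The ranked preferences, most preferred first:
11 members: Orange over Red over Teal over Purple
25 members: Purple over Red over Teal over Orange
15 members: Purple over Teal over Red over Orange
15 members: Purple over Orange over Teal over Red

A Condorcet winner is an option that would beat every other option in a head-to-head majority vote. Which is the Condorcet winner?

Purple vs Orange: 55–11
Purple vs Teal: 55–11
Purple vs Red: 55–11
Purple beats every other option.

Purple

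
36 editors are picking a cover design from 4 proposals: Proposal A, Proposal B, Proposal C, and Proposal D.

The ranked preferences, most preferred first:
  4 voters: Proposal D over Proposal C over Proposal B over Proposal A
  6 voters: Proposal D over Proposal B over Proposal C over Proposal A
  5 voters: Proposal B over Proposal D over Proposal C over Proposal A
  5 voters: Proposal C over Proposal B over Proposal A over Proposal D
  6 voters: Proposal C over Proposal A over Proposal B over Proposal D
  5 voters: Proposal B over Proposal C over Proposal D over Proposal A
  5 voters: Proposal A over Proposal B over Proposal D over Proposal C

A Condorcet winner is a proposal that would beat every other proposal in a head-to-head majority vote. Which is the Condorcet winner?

Proposal B

Proposal B vs Proposal A: 25–11
Proposal B vs Proposal C: 21–15
Proposal B vs Proposal D: 26–10
Proposal B beats every other proposal.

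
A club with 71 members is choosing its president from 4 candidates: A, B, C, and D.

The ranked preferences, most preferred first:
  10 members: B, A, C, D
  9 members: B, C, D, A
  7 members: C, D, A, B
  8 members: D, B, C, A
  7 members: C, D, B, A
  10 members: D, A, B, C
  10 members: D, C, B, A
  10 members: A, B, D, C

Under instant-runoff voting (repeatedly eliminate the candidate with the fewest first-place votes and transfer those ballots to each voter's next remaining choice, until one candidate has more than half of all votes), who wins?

D

Round 1: A 10, B 19, C 14, D 28. A eliminated.
Round 2: B 29, C 14, D 28. C eliminated.
Round 3: B 29, D 42. D has a majority (≥36).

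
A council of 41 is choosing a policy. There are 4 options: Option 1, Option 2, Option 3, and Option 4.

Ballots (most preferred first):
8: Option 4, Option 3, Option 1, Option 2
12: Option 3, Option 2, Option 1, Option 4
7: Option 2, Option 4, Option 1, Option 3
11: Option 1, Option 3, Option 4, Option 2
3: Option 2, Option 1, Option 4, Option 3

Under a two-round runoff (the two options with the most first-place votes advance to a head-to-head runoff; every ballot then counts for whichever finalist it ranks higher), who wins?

Round 1 first-place votes: Option 1 11, Option 2 10, Option 3 12, Option 4 8. Option 3 and Option 1 advance.
Runoff: Option 3 is ranked above Option 1 on 20 ballots, Option 1 above Option 3 on 21.

Option 1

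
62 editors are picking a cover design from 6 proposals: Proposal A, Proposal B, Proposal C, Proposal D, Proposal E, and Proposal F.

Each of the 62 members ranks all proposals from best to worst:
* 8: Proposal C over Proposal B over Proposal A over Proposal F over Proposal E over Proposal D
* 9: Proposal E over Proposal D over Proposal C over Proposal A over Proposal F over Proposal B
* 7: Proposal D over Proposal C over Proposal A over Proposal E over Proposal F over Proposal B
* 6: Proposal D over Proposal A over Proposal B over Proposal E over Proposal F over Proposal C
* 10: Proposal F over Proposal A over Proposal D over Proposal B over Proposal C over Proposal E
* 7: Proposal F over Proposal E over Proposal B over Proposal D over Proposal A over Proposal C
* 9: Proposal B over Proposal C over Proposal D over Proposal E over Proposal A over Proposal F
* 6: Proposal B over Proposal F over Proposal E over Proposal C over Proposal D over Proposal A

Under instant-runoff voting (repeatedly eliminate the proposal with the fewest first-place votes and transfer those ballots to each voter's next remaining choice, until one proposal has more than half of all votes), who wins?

Round 1: Proposal A 0, Proposal B 15, Proposal C 8, Proposal D 13, Proposal E 9, Proposal F 17. Proposal A eliminated.
Round 2: Proposal B 15, Proposal C 8, Proposal D 13, Proposal E 9, Proposal F 17. Proposal C eliminated.
Round 3: Proposal B 23, Proposal D 13, Proposal E 9, Proposal F 17. Proposal E eliminated.
Round 4: Proposal B 23, Proposal D 22, Proposal F 17. Proposal F eliminated.
Round 5: Proposal B 30, Proposal D 32. Proposal D has a majority (≥32).

Proposal D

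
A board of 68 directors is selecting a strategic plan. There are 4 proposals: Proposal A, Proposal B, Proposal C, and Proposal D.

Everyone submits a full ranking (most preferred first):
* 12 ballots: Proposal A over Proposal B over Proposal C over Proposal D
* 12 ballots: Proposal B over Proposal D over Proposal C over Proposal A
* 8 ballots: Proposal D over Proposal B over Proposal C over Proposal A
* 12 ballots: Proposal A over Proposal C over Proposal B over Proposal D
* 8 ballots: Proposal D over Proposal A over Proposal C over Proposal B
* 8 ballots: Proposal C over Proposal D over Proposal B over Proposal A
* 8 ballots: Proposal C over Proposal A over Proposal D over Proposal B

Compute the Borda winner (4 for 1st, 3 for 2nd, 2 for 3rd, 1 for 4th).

Proposal C

Proposal A: 12×4 + 12×1 + 8×1 + 12×4 + 8×3 + 8×1 + 8×3 = 172
Proposal B: 12×3 + 12×4 + 8×3 + 12×2 + 8×1 + 8×2 + 8×1 = 164
Proposal C: 12×2 + 12×2 + 8×2 + 12×3 + 8×2 + 8×4 + 8×4 = 180
Proposal D: 12×1 + 12×3 + 8×4 + 12×1 + 8×4 + 8×3 + 8×2 = 164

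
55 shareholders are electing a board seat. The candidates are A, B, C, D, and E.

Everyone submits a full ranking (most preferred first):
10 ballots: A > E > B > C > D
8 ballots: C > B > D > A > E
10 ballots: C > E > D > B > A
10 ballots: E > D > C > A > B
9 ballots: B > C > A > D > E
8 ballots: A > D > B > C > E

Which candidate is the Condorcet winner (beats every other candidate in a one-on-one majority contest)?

C

C vs A: 37–18
C vs B: 28–27
C vs D: 37–18
C vs E: 35–20
C beats every other candidate.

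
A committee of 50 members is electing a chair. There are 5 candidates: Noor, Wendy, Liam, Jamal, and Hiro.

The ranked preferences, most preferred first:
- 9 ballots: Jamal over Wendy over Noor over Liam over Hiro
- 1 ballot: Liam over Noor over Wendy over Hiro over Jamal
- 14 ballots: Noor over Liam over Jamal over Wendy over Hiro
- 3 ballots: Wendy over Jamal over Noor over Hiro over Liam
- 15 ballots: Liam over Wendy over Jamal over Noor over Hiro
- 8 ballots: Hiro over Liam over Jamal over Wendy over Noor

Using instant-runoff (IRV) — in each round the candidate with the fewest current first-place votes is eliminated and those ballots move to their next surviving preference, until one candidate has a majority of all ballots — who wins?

Round 1: Noor 14, Wendy 3, Liam 16, Jamal 9, Hiro 8. Wendy eliminated.
Round 2: Noor 14, Liam 16, Jamal 12, Hiro 8. Hiro eliminated.
Round 3: Noor 14, Liam 24, Jamal 12. Jamal eliminated.
Round 4: Noor 26, Liam 24. Noor has a majority (≥26).

Noor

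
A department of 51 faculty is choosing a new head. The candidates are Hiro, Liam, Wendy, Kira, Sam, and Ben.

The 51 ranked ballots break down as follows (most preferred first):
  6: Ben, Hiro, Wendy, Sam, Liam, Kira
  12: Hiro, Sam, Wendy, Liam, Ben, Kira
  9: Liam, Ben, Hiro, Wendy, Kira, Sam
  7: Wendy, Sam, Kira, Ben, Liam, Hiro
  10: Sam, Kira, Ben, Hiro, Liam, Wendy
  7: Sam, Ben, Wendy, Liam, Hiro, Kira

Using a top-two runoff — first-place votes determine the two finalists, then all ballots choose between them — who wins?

Round 1 first-place votes: Hiro 12, Liam 9, Wendy 7, Kira 0, Sam 17, Ben 6. Sam and Hiro advance.
Runoff: Sam is ranked above Hiro on 24 ballots, Hiro above Sam on 27.

Hiro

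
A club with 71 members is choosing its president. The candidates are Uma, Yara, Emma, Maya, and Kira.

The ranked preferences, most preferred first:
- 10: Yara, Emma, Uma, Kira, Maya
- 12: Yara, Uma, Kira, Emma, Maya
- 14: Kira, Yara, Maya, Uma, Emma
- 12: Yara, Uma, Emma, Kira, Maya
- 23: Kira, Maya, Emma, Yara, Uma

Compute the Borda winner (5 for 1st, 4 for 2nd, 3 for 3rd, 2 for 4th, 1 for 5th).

Uma: 10×3 + 12×4 + 14×2 + 12×4 + 23×1 = 177
Yara: 10×5 + 12×5 + 14×4 + 12×5 + 23×2 = 272
Emma: 10×4 + 12×2 + 14×1 + 12×3 + 23×3 = 183
Maya: 10×1 + 12×1 + 14×3 + 12×1 + 23×4 = 168
Kira: 10×2 + 12×3 + 14×5 + 12×2 + 23×5 = 265

Yara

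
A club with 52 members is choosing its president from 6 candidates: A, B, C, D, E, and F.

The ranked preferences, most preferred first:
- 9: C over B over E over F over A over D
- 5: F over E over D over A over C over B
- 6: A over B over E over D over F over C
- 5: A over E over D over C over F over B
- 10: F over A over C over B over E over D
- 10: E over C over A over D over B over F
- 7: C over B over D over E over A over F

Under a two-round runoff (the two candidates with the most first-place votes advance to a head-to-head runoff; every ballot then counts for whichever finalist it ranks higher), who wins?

Round 1 first-place votes: A 11, B 0, C 16, D 0, E 10, F 15. C and F advance.
Runoff: C is ranked above F on 31 ballots, F above C on 21.

C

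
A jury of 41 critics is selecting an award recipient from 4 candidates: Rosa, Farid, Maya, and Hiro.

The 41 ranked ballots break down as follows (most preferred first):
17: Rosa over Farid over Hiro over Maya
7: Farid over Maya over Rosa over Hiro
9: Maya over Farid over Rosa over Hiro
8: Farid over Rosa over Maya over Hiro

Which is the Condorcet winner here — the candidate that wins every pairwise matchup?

Farid

Farid vs Rosa: 24–17
Farid vs Maya: 32–9
Farid vs Hiro: 41–0
Farid beats every other candidate.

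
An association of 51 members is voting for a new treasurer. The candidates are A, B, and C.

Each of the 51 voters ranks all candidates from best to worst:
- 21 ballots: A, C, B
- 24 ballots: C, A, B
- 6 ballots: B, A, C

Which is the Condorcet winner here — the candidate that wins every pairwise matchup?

A vs B: 45–6
A vs C: 27–24
A beats every other candidate.

A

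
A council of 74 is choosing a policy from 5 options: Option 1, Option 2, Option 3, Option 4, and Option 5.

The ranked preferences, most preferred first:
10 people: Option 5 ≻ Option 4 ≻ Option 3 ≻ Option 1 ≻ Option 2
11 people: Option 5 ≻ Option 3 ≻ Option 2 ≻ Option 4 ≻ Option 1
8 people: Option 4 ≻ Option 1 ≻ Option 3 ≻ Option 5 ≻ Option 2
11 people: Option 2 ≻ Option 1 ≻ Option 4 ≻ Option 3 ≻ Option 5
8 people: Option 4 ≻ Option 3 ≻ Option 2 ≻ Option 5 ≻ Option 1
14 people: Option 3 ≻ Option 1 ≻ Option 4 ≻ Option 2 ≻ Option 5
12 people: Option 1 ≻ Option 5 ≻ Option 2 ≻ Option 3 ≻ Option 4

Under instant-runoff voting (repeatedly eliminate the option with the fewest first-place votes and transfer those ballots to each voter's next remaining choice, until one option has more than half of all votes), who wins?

Round 1: Option 1 12, Option 2 11, Option 3 14, Option 4 16, Option 5 21. Option 2 eliminated.
Round 2: Option 1 23, Option 3 14, Option 4 16, Option 5 21. Option 3 eliminated.
Round 3: Option 1 37, Option 4 16, Option 5 21. Option 4 eliminated.
Round 4: Option 1 45, Option 5 29. Option 1 has a majority (≥38).

Option 1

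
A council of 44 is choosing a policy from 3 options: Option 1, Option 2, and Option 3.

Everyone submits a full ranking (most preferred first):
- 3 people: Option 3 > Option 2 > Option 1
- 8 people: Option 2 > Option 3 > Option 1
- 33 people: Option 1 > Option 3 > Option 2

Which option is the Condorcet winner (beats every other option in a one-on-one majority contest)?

Option 1

Option 1 vs Option 2: 33–11
Option 1 vs Option 3: 33–11
Option 1 beats every other option.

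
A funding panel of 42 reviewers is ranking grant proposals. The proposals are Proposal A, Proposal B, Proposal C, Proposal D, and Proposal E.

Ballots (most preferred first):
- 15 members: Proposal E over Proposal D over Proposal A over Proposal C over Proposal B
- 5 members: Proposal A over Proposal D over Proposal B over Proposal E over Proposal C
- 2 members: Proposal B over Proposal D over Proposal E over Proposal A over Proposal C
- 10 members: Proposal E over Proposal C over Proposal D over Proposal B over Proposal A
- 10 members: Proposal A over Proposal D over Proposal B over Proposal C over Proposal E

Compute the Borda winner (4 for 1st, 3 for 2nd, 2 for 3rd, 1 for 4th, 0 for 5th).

Proposal D

Proposal A: 15×2 + 5×4 + 2×1 + 10×0 + 10×4 = 92
Proposal B: 15×0 + 5×2 + 2×4 + 10×1 + 10×2 = 48
Proposal C: 15×1 + 5×0 + 2×0 + 10×3 + 10×1 = 55
Proposal D: 15×3 + 5×3 + 2×3 + 10×2 + 10×3 = 116
Proposal E: 15×4 + 5×1 + 2×2 + 10×4 + 10×0 = 109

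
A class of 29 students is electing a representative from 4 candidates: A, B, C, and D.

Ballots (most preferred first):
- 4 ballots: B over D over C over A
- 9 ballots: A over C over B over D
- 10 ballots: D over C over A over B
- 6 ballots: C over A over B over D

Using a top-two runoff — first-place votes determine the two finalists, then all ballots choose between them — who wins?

A

Round 1 first-place votes: A 9, B 4, C 6, D 10. D and A advance.
Runoff: D is ranked above A on 14 ballots, A above D on 15.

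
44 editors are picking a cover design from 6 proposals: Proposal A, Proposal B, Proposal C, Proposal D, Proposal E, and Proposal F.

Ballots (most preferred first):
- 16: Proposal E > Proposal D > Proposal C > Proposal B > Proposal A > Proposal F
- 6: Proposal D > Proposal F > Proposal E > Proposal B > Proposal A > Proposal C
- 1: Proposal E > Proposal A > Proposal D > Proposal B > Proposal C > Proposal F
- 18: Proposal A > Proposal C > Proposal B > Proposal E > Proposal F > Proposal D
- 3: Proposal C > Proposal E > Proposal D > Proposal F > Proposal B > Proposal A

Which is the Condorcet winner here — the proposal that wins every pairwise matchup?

Proposal E vs Proposal A: 26–18
Proposal E vs Proposal B: 26–18
Proposal E vs Proposal C: 23–21
Proposal E vs Proposal D: 38–6
Proposal E vs Proposal F: 38–6
Proposal E beats every other proposal.

Proposal E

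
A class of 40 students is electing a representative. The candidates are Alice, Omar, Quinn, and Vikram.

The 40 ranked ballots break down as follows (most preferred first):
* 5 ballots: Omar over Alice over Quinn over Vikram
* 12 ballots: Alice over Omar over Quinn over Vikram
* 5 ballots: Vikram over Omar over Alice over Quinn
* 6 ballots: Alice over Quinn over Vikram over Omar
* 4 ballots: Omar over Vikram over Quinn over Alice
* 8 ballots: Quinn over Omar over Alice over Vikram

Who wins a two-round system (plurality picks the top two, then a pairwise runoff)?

Round 1 first-place votes: Alice 18, Omar 9, Quinn 8, Vikram 5. Alice and Omar advance.
Runoff: Alice is ranked above Omar on 18 ballots, Omar above Alice on 22.

Omar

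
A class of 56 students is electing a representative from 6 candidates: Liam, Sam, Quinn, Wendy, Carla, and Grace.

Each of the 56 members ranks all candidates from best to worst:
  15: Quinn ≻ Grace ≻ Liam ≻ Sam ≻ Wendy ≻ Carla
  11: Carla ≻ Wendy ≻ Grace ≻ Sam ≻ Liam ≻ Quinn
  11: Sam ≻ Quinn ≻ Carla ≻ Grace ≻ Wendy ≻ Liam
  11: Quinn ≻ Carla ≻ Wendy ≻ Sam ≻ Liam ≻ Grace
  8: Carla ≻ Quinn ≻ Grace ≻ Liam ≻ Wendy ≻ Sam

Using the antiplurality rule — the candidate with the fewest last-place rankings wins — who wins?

Wendy

Last-place votes: Liam 11, Sam 8, Quinn 11, Wendy 0, Carla 15, Grace 11.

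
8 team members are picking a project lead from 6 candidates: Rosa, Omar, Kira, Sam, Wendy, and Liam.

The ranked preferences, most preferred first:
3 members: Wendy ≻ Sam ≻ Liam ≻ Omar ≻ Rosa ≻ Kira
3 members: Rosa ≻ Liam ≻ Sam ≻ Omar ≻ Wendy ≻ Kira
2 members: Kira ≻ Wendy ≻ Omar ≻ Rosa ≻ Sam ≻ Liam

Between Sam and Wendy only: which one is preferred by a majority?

Sam is ranked above Wendy on 3 ballots; Wendy above Sam on 5.

Wendy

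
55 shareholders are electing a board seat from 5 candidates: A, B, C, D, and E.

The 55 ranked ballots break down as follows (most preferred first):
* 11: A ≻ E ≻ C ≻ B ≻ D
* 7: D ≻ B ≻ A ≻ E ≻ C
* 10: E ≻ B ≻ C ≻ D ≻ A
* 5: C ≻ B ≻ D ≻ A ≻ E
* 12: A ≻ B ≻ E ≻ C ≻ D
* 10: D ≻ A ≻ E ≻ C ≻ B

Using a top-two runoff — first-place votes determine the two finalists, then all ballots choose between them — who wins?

D

Round 1 first-place votes: A 23, B 0, C 5, D 17, E 10. A and D advance.
Runoff: A is ranked above D on 23 ballots, D above A on 32.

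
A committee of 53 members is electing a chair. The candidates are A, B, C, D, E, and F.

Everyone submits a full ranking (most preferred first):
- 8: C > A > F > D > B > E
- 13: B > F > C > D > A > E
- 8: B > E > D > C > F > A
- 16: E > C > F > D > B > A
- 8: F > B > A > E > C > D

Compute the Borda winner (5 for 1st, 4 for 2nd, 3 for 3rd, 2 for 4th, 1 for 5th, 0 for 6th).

F

A: 8×4 + 13×1 + 8×0 + 16×0 + 8×3 = 69
B: 8×1 + 13×5 + 8×5 + 16×1 + 8×4 = 161
C: 8×5 + 13×3 + 8×2 + 16×4 + 8×1 = 167
D: 8×2 + 13×2 + 8×3 + 16×2 + 8×0 = 98
E: 8×0 + 13×0 + 8×4 + 16×5 + 8×2 = 128
F: 8×3 + 13×4 + 8×1 + 16×3 + 8×5 = 172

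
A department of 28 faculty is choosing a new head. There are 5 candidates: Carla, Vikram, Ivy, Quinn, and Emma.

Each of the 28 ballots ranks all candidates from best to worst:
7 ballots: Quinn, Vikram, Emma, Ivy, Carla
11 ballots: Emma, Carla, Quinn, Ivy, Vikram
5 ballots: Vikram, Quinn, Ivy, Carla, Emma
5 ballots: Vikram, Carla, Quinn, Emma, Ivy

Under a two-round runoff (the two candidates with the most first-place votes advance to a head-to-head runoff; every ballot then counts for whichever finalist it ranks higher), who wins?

Vikram

Round 1 first-place votes: Carla 0, Vikram 10, Ivy 0, Quinn 7, Emma 11. Emma and Vikram advance.
Runoff: Emma is ranked above Vikram on 11 ballots, Vikram above Emma on 17.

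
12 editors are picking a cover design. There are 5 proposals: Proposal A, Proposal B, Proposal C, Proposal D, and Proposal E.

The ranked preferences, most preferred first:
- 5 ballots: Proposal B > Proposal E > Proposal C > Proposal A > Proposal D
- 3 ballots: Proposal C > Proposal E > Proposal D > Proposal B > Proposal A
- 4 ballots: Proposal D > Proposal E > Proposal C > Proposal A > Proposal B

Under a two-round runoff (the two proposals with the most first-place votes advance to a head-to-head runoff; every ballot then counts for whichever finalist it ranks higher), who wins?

Proposal D

Round 1 first-place votes: Proposal A 0, Proposal B 5, Proposal C 3, Proposal D 4, Proposal E 0. Proposal B and Proposal D advance.
Runoff: Proposal B is ranked above Proposal D on 5 ballots, Proposal D above Proposal B on 7.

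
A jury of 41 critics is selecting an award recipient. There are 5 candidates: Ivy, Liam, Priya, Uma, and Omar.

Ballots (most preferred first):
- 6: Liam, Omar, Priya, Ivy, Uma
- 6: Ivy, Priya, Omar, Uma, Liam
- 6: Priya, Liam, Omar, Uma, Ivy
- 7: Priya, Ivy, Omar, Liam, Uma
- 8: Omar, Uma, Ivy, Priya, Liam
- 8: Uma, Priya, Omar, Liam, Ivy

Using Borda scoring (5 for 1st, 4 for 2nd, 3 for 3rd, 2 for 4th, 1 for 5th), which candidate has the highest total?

Priya

Ivy: 6×2 + 6×5 + 6×1 + 7×4 + 8×3 + 8×1 = 108
Liam: 6×5 + 6×1 + 6×4 + 7×2 + 8×1 + 8×2 = 98
Priya: 6×3 + 6×4 + 6×5 + 7×5 + 8×2 + 8×4 = 155
Uma: 6×1 + 6×2 + 6×2 + 7×1 + 8×4 + 8×5 = 109
Omar: 6×4 + 6×3 + 6×3 + 7×3 + 8×5 + 8×3 = 145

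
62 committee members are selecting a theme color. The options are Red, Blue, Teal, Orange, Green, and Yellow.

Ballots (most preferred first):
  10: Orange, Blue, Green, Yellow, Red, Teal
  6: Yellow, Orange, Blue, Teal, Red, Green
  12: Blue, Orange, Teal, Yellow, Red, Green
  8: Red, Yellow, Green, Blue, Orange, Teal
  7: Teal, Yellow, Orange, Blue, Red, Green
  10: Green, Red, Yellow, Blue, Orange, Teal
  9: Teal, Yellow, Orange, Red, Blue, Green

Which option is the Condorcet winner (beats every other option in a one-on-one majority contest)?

Yellow

Yellow vs Red: 44–18
Yellow vs Blue: 40–22
Yellow vs Teal: 34–28
Yellow vs Orange: 40–22
Yellow vs Green: 42–20
Yellow beats every other option.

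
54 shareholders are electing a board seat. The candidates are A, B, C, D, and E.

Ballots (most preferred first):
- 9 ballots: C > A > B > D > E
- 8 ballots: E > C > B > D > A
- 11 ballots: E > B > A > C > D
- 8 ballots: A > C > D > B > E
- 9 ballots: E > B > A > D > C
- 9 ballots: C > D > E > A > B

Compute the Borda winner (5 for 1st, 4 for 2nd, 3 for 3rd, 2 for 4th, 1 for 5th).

C

A: 9×4 + 8×1 + 11×3 + 8×5 + 9×3 + 9×2 = 162
B: 9×3 + 8×3 + 11×4 + 8×2 + 9×4 + 9×1 = 156
C: 9×5 + 8×4 + 11×2 + 8×4 + 9×1 + 9×5 = 185
D: 9×2 + 8×2 + 11×1 + 8×3 + 9×2 + 9×4 = 123
E: 9×1 + 8×5 + 11×5 + 8×1 + 9×5 + 9×3 = 184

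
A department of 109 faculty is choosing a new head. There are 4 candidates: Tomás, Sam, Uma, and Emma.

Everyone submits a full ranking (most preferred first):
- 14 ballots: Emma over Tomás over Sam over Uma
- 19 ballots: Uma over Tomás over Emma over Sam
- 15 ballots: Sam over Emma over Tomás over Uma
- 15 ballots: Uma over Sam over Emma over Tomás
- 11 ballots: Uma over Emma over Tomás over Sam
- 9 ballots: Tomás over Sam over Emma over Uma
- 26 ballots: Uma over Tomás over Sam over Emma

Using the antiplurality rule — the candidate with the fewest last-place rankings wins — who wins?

Tomás

Last-place votes: Tomás 15, Sam 30, Uma 38, Emma 26.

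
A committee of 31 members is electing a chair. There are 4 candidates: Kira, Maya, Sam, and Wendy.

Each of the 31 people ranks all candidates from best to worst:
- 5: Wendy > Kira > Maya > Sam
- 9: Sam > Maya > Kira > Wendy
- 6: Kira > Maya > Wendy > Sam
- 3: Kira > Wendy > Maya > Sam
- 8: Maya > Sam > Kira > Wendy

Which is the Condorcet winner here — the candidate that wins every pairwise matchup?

Maya

Maya vs Kira: 17–14
Maya vs Sam: 22–9
Maya vs Wendy: 23–8
Maya beats every other candidate.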